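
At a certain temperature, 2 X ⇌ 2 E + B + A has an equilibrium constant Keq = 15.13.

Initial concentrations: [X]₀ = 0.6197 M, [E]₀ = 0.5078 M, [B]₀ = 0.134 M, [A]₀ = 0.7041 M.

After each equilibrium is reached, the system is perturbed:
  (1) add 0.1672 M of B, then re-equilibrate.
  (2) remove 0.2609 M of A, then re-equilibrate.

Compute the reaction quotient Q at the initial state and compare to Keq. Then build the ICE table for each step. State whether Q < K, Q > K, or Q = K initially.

Q₀ = 0.06335 vs Keq = 15.13 ⇒ Q<K, forward
Step 1:
                   X          E          B          A
  init        0.6197     0.5078      0.134     0.7041
  Δ          -0.4713     0.4713     0.2357     0.2357
  eq          0.1484     0.9791     0.3697     0.9398
  solve Keq expr → x = 0.2357; check Q = 15.13
Then add 0.1672 M of B.
Step 2:
                   X          E          B          A
  init        0.1484     0.9791     0.5369     0.9398
  Δ          0.02322   -0.02322   -0.01161   -0.01161
  eq          0.1716     0.9559     0.5253     0.9282
  solve Keq expr → x = -0.01161; check Q = 15.13
Then remove 0.2609 M of A.
Step 3:
                   X          E          B          A
  init        0.1716     0.9559     0.5253     0.6673
  Δ         -0.02041    0.02041    0.01021    0.01021
  eq          0.1512     0.9763     0.5355     0.6775
  solve Keq expr → x = 0.01021; check Q = 15.13

Q₀ = 0.06335; Q < K (proceeds forward)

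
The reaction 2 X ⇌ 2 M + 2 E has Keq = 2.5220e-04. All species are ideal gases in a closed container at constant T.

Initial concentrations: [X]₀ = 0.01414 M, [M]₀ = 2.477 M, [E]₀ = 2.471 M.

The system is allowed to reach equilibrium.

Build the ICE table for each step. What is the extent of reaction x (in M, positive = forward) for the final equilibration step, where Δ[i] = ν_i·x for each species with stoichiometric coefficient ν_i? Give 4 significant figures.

x = -1.141 M

Q₀ = 1.8737e+05 vs Keq = 2.5220e-04 ⇒ Q>K, reverse
Step 1:
                   X          M          E
  Initial    0.01414      2.477      2.471
  Change       2.283     -2.283     -2.283
  Equil        2.297      0.194      0.188
  solve Keq expr → x = -1.141; check Q = 2.5220e-04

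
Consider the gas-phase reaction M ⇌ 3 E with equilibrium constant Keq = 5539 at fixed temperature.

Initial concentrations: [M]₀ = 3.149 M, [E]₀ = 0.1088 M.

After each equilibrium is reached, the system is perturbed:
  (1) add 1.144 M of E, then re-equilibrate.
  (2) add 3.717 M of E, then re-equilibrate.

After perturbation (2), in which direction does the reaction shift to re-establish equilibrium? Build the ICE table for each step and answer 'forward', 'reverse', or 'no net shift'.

Q₀ = 4.0899e-04 vs Keq = 5539 ⇒ Q<K, forward
Step 1:
                    M           E
  I             3.149      0.1088
  C            -3.011       9.033
  E            0.1379       9.142
  solve Keq expr → x = 3.011; check Q = 5539
Then add 1.144 M of E.
Step 2:
                    M           E
  I            0.1379       10.29
  C           0.05005     -0.1502
  E             0.188       10.14
  solve Keq expr → x = -0.05005; check Q = 5539
Then add 3.717 M of E.
Step 3:
                    M           E
  I             0.188       13.85
  C            0.2251     -0.6753
  E            0.4131       13.18
  solve Keq expr → x = -0.2251; check Q = 5539

Direction: reverse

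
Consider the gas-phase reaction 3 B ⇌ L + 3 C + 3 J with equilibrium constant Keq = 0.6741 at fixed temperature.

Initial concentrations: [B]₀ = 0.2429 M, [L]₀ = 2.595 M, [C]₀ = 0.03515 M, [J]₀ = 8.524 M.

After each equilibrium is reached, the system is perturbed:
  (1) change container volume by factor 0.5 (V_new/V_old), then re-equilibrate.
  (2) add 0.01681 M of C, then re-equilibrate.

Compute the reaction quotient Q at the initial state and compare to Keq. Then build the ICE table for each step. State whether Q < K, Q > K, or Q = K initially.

Q₀ = 4.87 vs Keq = 0.6741 ⇒ Q>K, reverse
Step 1:
                    B           L           C           J
  I            0.2429       2.595     0.03515       8.524
  C           0.01574   -0.005247    -0.01574    -0.01574
  E            0.2586        2.59     0.01941       8.508
  solve Keq expr → x = -0.005247; check Q = 0.6741
Then change container volume by factor 0.5 (V_new/V_old).
Step 2:
                    B           L           C           J
  I            0.5173        5.18     0.03882       17.02
  C           0.02271   -0.007569    -0.02271    -0.02271
  E              0.54       5.172     0.01611       16.99
  solve Keq expr → x = -0.007569; check Q = 0.6741
Then add 0.01681 M of C.
Step 3:
                    B           L           C           J
  I              0.54       5.172     0.03292       16.99
  C            0.0163   -0.005434     -0.0163     -0.0163
  E            0.5563       5.167     0.01662       16.98
  solve Keq expr → x = -0.005434; check Q = 0.6741

Q₀ = 4.87; Q > K (proceeds reverse)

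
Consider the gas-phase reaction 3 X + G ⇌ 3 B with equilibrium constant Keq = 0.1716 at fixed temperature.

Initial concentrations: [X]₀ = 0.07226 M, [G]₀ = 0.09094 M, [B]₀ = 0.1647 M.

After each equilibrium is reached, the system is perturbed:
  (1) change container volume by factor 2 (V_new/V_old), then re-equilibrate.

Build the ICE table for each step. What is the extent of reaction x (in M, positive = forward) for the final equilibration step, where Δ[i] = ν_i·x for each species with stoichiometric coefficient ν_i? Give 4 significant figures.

x = -0.001417 M

Q₀ = 130.2 vs Keq = 0.1716 ⇒ Q>K, reverse
Step 1:
                   X          G          B
  Initial    0.07226    0.09094     0.1647
  Change      0.1128     0.0376    -0.1128
  Equil       0.1851     0.1285     0.0519
  solve Keq expr → x = -0.0376; check Q = 0.1716
Then change container volume by factor 2 (V_new/V_old).
Step 2:
                   X          G          B
  Initial    0.09253    0.06427    0.02595
  Change     0.00425   0.001417   -0.00425
  Equil      0.09678    0.06569     0.0217
  solve Keq expr → x = -0.001417; check Q = 0.1716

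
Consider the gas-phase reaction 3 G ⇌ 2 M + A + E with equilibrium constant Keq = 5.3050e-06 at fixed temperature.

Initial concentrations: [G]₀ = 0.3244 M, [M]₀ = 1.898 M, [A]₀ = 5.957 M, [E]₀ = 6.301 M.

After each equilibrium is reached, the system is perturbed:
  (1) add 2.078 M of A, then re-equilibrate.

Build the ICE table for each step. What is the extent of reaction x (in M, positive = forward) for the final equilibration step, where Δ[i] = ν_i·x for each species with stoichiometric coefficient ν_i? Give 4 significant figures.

Q₀ = 3961 vs Keq = 5.3050e-06 ⇒ Q>K, reverse
Step 1:
                   G          M          A          E
  Initial     0.3244      1.898      5.957      6.301
  Change       2.843     -1.895    -0.9477    -0.9477
  Equil        3.168   0.002508      5.009      5.353
  solve Keq expr → x = -0.9477; check Q = 5.3050e-06
Then add 2.078 M of A.
Step 2:
                   G          M          A          E
  Initial      3.168   0.002508      7.087      5.353
  Change  5.9813e-04 -3.9876e-04 -1.9938e-04 -1.9938e-04
  Equil        3.168   0.002109      7.087      5.353
  solve Keq expr → x = -1.9938e-04; check Q = 5.3050e-06

x = -1.9938e-04 M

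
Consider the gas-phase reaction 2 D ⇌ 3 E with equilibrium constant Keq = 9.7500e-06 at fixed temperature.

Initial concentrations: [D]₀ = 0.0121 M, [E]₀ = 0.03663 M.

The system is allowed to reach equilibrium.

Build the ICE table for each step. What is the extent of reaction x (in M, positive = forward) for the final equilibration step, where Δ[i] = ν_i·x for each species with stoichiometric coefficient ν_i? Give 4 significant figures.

Q₀ = 0.3357 vs Keq = 9.7500e-06 ⇒ Q>K, reverse
Step 1:
                    D           E
  Initial      0.0121     0.03663
  Change       0.0229    -0.03434
  Equil         0.035    0.002286
  solve Keq expr → x = -0.01145; check Q = 9.7500e-06

x = -0.01145 M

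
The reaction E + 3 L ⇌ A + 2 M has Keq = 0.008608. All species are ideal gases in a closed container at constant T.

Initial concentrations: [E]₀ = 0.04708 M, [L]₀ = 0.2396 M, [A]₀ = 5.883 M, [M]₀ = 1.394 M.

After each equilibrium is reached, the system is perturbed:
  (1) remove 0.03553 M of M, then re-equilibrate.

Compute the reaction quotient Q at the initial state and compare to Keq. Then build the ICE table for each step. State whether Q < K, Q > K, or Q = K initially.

Q₀ = 1.7653e+04; Q > K (proceeds reverse)

Q₀ = 1.7653e+04 vs Keq = 0.008608 ⇒ Q>K, reverse
Step 1:
                    E           L           A           M
  Initial     0.04708      0.2396       5.883       1.394
  Change       0.6432        1.93     -0.6432      -1.286
  Equil        0.6903       2.169        5.24      0.1076
  solve Keq expr → x = -0.6432; check Q = 0.008608
Then remove 0.03553 M of M.
Step 2:
                    E           L           A           M
  Initial      0.6903       2.169        5.24     0.07206
  Change      -0.0154    -0.04619      0.0154     0.03079
  Equil        0.6749       2.123       5.255      0.1029
  solve Keq expr → x = 0.0154; check Q = 0.008608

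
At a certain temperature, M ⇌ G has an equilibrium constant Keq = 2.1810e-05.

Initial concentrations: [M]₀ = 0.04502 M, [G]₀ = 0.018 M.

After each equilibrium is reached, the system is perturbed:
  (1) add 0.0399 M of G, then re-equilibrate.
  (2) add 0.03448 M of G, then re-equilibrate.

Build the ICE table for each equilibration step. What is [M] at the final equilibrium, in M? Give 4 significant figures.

[M]_eq = 0.1374 M

Q₀ = 0.3998 vs Keq = 2.1810e-05 ⇒ Q>K, reverse
Step 1:
                   M          G
  I          0.04502      0.018
  C            0.018     -0.018
  E          0.06302 1.3744e-06
  solve Keq expr → x = -0.018; check Q = 2.1810e-05
Then add 0.0399 M of G.
Step 2:
                   M          G
  I          0.06302     0.0399
  C           0.0399    -0.0399
  E           0.1029 2.2446e-06
  solve Keq expr → x = -0.0399; check Q = 2.1810e-05
Then add 0.03448 M of G.
Step 3:
                   M          G
  I           0.1029    0.03448
  C          0.03448   -0.03448
  E           0.1374 2.9966e-06
  solve Keq expr → x = -0.03448; check Q = 2.1810e-05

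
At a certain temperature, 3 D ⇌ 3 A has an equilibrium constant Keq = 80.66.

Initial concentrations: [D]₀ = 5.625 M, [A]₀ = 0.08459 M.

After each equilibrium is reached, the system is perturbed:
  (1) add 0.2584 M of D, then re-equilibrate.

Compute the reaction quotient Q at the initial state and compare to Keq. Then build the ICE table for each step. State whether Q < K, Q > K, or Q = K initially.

Q₀ = 3.4009e-06; Q < K (proceeds forward)

Q₀ = 3.4009e-06 vs Keq = 80.66 ⇒ Q<K, forward
Step 1:
                   D          A
  I            5.625    0.08459
  C           -4.552      4.552
  E            1.073      4.636
  solve Keq expr → x = 1.517; check Q = 80.66
Then add 0.2584 M of D.
Step 2:
                   D          A
  I            1.331      4.636
  C          -0.2098     0.2098
  E            1.122      4.846
  solve Keq expr → x = 0.06994; check Q = 80.66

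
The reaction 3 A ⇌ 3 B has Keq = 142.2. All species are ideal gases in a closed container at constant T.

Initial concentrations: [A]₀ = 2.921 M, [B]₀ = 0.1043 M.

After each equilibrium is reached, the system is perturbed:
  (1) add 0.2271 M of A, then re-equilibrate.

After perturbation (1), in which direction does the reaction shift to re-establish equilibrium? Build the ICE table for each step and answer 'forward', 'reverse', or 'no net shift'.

Q₀ = 4.5526e-05 vs Keq = 142.2 ⇒ Q<K, forward
Step 1:
                   A          B
  init         2.921     0.1043
  Δ           -2.435      2.435
  eq          0.4864      2.539
  solve Keq expr → x = 0.8115; check Q = 142.2
Then add 0.2271 M of A.
Step 2:
                   A          B
  init        0.7135      2.539
  Δ          -0.1906     0.1906
  eq          0.5229      2.729
  solve Keq expr → x = 0.06353; check Q = 142.2

Direction: forward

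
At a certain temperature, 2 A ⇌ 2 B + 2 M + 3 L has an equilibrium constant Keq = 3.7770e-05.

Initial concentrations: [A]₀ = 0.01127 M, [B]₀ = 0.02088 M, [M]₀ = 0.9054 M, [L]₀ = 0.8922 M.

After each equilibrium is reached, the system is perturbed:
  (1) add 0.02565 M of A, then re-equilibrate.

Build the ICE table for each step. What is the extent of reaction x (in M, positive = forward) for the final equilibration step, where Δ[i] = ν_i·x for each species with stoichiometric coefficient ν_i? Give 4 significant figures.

x = 1.1028e-04 M

Q₀ = 1.998 vs Keq = 3.7770e-05 ⇒ Q>K, reverse
Step 1:
                    A           B           M           L
  I           0.01127     0.02088      0.9054      0.8922
  C            0.0206     -0.0206     -0.0206     -0.0309
  E           0.03187  2.7697e-04      0.8848      0.8613
  solve Keq expr → x = -0.0103; check Q = 3.7770e-05
Then add 0.02565 M of A.
Step 2:
                    A           B           M           L
  I           0.05752  2.7697e-04      0.8848      0.8613
  C       -2.2056e-04  2.2056e-04  2.2056e-04  3.3084e-04
  E            0.0573  4.9753e-04       0.885      0.8616
  solve Keq expr → x = 1.1028e-04; check Q = 3.7770e-05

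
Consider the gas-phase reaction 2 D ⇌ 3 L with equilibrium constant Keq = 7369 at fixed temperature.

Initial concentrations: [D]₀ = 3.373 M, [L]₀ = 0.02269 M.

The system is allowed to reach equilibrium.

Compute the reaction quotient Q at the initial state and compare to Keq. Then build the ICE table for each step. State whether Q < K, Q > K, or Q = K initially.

Q₀ = 1.0268e-06; Q < K (proceeds forward)

Q₀ = 1.0268e-06 vs Keq = 7369 ⇒ Q<K, forward
Step 1:
                    D           L
  I             3.373     0.02269
  C            -3.247        4.87
  E            0.1261       4.893
  solve Keq expr → x = 1.623; check Q = 7369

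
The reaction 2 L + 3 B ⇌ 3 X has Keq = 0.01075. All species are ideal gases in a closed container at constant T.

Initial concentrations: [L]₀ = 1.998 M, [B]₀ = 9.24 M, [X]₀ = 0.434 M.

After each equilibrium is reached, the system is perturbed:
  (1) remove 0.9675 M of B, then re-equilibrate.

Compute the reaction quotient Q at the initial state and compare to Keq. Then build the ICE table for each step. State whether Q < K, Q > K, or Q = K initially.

Q₀ = 2.5957e-05 vs Keq = 0.01075 ⇒ Q<K, forward
Step 1:
                  L         B         X
  I           1.998      9.24     0.434
  C         -0.9233    -1.385     1.385
  E           1.075     7.855     1.819
  solve Keq expr → x = 0.4616; check Q = 0.01075
Then remove 0.9675 M of B.
Step 2:
                  L         B         X
  I           1.075     6.888     1.819
  C         0.07884    0.1183   -0.1183
  E           1.154     7.006     1.701
  solve Keq expr → x = -0.03942; check Q = 0.01075

Q₀ = 2.5957e-05; Q < K (proceeds forward)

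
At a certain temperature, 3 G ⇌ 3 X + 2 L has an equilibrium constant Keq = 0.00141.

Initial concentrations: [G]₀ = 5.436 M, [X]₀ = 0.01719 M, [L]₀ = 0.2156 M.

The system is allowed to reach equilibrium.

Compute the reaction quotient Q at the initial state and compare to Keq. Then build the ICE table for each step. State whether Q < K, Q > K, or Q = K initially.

Q₀ = 1.4699e-09 vs Keq = 0.00141 ⇒ Q<K, forward
Step 1:
                   G          X          L
  Initial      5.436    0.01719     0.2156
  Change       -0.68       0.68     0.4534
  Equil        4.756     0.6972      0.669
  solve Keq expr → x = 0.2267; check Q = 0.00141

Q₀ = 1.4699e-09; Q < K (proceeds forward)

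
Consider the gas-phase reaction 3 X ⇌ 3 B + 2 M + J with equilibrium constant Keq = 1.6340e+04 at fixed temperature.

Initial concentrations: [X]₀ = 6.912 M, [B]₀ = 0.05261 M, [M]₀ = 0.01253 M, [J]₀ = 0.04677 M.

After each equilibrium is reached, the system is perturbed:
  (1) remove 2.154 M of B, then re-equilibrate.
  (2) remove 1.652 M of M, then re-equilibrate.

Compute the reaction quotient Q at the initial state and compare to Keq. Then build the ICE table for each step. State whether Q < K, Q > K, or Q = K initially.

Q₀ = 3.2379e-12; Q < K (proceeds forward)

Q₀ = 3.2379e-12 vs Keq = 1.6340e+04 ⇒ Q<K, forward
Step 1:
                  X         B         M         J
  Initial     6.912   0.05261   0.01253   0.04677
  Change     -6.117     6.117     4.078     2.039
  Equil      0.7946      6.17     4.091     2.086
  solve Keq expr → x = 2.039; check Q = 1.6340e+04
Then remove 2.154 M of B.
Step 2:
                  X         B         M         J
  Initial    0.7946     4.016     4.091     2.086
  Change    -0.2279    0.2279    0.1519   0.07597
  Equil      0.5667     4.244     4.243     2.162
  solve Keq expr → x = 0.07597; check Q = 1.6340e+04
Then remove 1.652 M of M.
Step 3:
                  X         B         M         J
  Initial    0.5667     4.244     2.591     2.162
  Change    -0.1335    0.1335   0.08899   0.04449
  Equil      0.4333     4.377      2.68     2.206
  solve Keq expr → x = 0.04449; check Q = 1.6340e+04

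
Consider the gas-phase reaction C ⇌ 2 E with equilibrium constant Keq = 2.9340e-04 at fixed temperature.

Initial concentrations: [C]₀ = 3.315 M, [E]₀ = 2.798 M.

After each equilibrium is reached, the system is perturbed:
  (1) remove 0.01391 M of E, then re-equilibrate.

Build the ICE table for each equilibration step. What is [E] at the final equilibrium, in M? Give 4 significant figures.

Q₀ = 2.362 vs Keq = 2.9340e-04 ⇒ Q>K, reverse
Step 1:
                    C           E
  Initial       3.315       2.798
  Change         1.38      -2.761
  Equil         4.695     0.03712
  solve Keq expr → x = -1.38; check Q = 2.9340e-04
Then remove 0.01391 M of E.
Step 2:
                    C           E
  Initial       4.695     0.02321
  Change    -0.006941     0.01388
  Equil         4.689     0.03709
  solve Keq expr → x = 0.006941; check Q = 2.9340e-04

[E]_eq = 0.03709 M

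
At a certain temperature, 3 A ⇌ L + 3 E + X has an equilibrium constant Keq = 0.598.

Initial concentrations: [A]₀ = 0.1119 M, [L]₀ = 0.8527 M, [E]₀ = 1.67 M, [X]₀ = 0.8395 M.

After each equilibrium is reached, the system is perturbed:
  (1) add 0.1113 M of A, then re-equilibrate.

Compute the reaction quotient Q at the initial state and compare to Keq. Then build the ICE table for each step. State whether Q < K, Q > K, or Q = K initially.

Q₀ = 2379 vs Keq = 0.598 ⇒ Q>K, reverse
Step 1:
                   A          L          E          X
  I           0.1119     0.8527       1.67     0.8395
  C           0.7087    -0.2362    -0.7087    -0.2362
  E           0.8206     0.6165     0.9613     0.6033
  solve Keq expr → x = -0.2362; check Q = 0.598
Then add 0.1113 M of A.
Step 2:
                   A          L          E          X
  I           0.9319     0.6165     0.9613     0.6033
  C         -0.05136    0.01712    0.05136    0.01712
  E           0.8805     0.6336      1.013     0.6204
  solve Keq expr → x = 0.01712; check Q = 0.598

Q₀ = 2379; Q > K (proceeds reverse)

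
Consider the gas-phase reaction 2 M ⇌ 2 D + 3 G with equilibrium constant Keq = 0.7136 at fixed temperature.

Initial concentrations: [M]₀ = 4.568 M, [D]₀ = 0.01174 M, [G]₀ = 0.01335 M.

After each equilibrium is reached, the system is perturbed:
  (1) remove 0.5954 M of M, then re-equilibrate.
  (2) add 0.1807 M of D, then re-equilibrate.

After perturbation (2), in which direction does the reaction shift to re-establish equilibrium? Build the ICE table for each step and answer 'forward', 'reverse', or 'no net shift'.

Q₀ = 1.5715e-11 vs Keq = 0.7136 ⇒ Q<K, forward
Step 1:
                  M         D         G
  init        4.568   0.01174   0.01335
  Δ          -1.183     1.183     1.775
  eq          3.385     1.195     1.789
  solve Keq expr → x = 0.5917; check Q = 0.7136
Then remove 0.5954 M of M.
Step 2:
                  M         D         G
  init        2.789     1.195     1.789
  Δ         0.07682  -0.07682   -0.1152
  eq          2.866     1.118     1.673
  solve Keq expr → x = -0.03841; check Q = 0.7136
Then add 0.1807 M of D.
Step 3:
                  M         D         G
  init        2.866     1.299     1.673
  Δ         0.05955  -0.05955  -0.08932
  eq          2.925      1.24     1.584
  solve Keq expr → x = -0.02977; check Q = 0.7136

Direction: reverse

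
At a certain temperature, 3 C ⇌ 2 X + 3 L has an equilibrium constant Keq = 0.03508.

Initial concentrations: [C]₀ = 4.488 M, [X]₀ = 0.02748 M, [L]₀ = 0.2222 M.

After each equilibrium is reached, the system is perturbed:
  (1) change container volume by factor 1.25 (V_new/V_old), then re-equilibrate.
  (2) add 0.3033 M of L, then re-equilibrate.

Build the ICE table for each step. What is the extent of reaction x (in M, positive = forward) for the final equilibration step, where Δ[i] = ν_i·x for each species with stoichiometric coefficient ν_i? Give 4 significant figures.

x = -0.04334 M

Q₀ = 9.1645e-08 vs Keq = 0.03508 ⇒ Q<K, forward
Step 1:
                    C           X           L
  init          4.488     0.02748      0.2222
  Δ            -1.104       0.736       1.104
  eq            3.384      0.7635       1.326
  solve Keq expr → x = 0.368; check Q = 0.03508
Then change container volume by factor 1.25 (V_new/V_old).
Step 2:
                    C           X           L
  init          2.707      0.6108       1.061
  Δ          -0.07495     0.04997     0.07495
  eq            2.632      0.6607       1.136
  solve Keq expr → x = 0.02498; check Q = 0.03508
Then add 0.3033 M of L.
Step 3:
                    C           X           L
  init          2.632      0.6607       1.439
  Δ              0.13    -0.08668       -0.13
  eq            2.762       0.574       1.309
  solve Keq expr → x = -0.04334; check Q = 0.03508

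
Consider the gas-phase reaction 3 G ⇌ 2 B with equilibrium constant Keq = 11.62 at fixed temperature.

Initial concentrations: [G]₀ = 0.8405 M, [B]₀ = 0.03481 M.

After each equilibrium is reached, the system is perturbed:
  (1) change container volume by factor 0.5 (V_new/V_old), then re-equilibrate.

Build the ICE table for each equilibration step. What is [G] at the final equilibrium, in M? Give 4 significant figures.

[G]_eq = 0.4156 M

Q₀ = 0.002041 vs Keq = 11.62 ⇒ Q<K, forward
Step 1:
                    G           B
  I            0.8405     0.03481
  C           -0.5898      0.3932
  E            0.2507       0.428
  solve Keq expr → x = 0.1966; check Q = 11.62
Then change container volume by factor 0.5 (V_new/V_old).
Step 2:
                    G           B
  I            0.5015       0.856
  C          -0.08589     0.05726
  E            0.4156      0.9132
  solve Keq expr → x = 0.02863; check Q = 11.62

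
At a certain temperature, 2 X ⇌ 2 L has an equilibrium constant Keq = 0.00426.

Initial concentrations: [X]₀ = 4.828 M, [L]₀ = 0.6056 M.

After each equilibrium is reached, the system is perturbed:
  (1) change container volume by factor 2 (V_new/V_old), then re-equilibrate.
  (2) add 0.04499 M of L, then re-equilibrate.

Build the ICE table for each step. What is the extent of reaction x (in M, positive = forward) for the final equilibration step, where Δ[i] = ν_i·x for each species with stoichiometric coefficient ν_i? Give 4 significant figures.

x = -0.02112 M

Q₀ = 0.01573 vs Keq = 0.00426 ⇒ Q>K, reverse
Step 1:
                    X           L
  I             4.828      0.6056
  C            0.2727     -0.2727
  E             5.101      0.3329
  solve Keq expr → x = -0.1363; check Q = 0.00426
Then change container volume by factor 2 (V_new/V_old).
Step 2:
                    X           L
  I              2.55      0.1665
  C                 0           0
  E              2.55      0.1665
  solve Keq expr → x = 0; check Q = 0.00426
Then add 0.04499 M of L.
Step 3:
                    X           L
  I              2.55      0.2114
  C           0.04223    -0.04223
  E             2.593      0.1692
  solve Keq expr → x = -0.02112; check Q = 0.00426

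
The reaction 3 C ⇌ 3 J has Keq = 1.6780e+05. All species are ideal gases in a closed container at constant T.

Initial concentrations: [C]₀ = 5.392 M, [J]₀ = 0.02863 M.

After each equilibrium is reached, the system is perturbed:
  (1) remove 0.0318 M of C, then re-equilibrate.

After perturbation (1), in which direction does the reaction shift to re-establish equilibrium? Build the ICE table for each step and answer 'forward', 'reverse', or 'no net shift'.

Q₀ = 1.4970e-07 vs Keq = 1.6780e+05 ⇒ Q<K, forward
Step 1:
                  C         J
  init        5.392   0.02863
  Δ          -5.295     5.295
  eq        0.09653     5.324
  solve Keq expr → x = 1.765; check Q = 1.6780e+05
Then remove 0.0318 M of C.
Step 2:
                  C         J
  init      0.06473     5.324
  Δ         0.03123  -0.03123
  eq        0.09596     5.293
  solve Keq expr → x = -0.01041; check Q = 1.6780e+05

Direction: reverse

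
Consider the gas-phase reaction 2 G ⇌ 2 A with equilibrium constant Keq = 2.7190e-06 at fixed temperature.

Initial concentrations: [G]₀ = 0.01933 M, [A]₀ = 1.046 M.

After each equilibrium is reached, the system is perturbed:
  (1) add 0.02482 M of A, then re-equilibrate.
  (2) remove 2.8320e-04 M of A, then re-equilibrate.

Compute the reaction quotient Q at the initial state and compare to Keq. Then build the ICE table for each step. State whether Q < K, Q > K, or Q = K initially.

Q₀ = 2928; Q > K (proceeds reverse)

Q₀ = 2928 vs Keq = 2.7190e-06 ⇒ Q>K, reverse
Step 1:
                  G         A
  I         0.01933     1.046
  C           1.044    -1.044
  E           1.064  0.001754
  solve Keq expr → x = -0.5221; check Q = 2.7190e-06
Then add 0.02482 M of A.
Step 2:
                  G         A
  I           1.064   0.02657
  C         0.02478  -0.02478
  E           1.088  0.001795
  solve Keq expr → x = -0.01239; check Q = 2.7190e-06
Then remove 2.8320e-04 M of A.
Step 3:
                  G         A
  I           1.088  0.001511
  C       -2.8273e-04 2.8273e-04
  E           1.088  0.001794
  solve Keq expr → x = 1.4137e-04; check Q = 2.7190e-06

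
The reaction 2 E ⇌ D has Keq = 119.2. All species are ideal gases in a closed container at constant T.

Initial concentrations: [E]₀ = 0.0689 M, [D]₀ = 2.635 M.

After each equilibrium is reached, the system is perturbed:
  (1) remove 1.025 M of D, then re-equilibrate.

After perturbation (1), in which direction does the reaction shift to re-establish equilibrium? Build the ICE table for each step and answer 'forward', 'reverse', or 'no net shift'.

Q₀ = 555.1 vs Keq = 119.2 ⇒ Q>K, reverse
Step 1:
                   E          D
  init        0.0689      2.635
  Δ          0.07867   -0.03933
  eq          0.1476      2.596
  solve Keq expr → x = -0.03933; check Q = 119.2
Then remove 1.025 M of D.
Step 2:
                   E          D
  init        0.1476      1.571
  Δ         -0.03219    0.01609
  eq          0.1154      1.587
  solve Keq expr → x = 0.01609; check Q = 119.2

Direction: forward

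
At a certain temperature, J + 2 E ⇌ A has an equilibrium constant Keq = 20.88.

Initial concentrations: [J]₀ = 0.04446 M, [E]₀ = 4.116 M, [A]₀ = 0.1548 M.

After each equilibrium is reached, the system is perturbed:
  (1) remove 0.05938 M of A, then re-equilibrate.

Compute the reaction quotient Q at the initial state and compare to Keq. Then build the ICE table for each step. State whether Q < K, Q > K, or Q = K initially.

Q₀ = 0.2055 vs Keq = 20.88 ⇒ Q<K, forward
Step 1:
                    J           E           A
  Initial     0.04446       4.116      0.1548
  Change     -0.04387    -0.08775     0.04387
  Equil    5.8638e-04       4.028      0.1987
  solve Keq expr → x = 0.04387; check Q = 20.88
Then remove 0.05938 M of A.
Step 2:
                    J           E           A
  Initial  5.8638e-04       4.028      0.1393
  Change  -1.7467e-04 -3.4934e-04  1.7467e-04
  Equil    4.1171e-04       4.028      0.1395
  solve Keq expr → x = 1.7467e-04; check Q = 20.88

Q₀ = 0.2055; Q < K (proceeds forward)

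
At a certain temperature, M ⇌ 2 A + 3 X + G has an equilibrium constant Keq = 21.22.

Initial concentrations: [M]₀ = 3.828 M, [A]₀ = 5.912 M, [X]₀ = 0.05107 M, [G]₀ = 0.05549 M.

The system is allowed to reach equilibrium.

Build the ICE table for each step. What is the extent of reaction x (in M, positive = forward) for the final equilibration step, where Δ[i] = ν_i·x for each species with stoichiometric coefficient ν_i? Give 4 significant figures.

x = 0.4615 M

Q₀ = 6.7485e-05 vs Keq = 21.22 ⇒ Q<K, forward
Step 1:
                    M           A           X           G
  Initial       3.828       5.912     0.05107     0.05549
  Change      -0.4615      0.9229       1.384      0.4615
  Equil         3.367       6.835       1.435       0.517
  solve Keq expr → x = 0.4615; check Q = 21.22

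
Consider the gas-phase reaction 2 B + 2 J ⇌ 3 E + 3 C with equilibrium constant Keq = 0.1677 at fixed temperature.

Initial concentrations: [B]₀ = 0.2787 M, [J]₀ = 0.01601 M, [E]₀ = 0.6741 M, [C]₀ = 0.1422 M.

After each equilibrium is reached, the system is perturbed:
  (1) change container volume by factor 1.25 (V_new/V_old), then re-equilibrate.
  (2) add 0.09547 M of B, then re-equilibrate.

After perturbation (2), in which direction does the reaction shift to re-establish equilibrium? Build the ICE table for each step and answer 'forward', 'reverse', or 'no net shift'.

Direction: forward

Q₀ = 44.24 vs Keq = 0.1677 ⇒ Q>K, reverse
Step 1:
                  B         J         E         C
  I          0.2787   0.01601    0.6741    0.1422
  C         0.04827   0.04827   -0.0724   -0.0724
  E           0.327   0.06428    0.6017    0.0698
  solve Keq expr → x = -0.02413; check Q = 0.1677
Then change container volume by factor 1.25 (V_new/V_old).
Step 2:
                  B         J         E         C
  I          0.2616   0.05142    0.4814   0.05584
  C       -0.003321 -0.003321  0.004981  0.004981
  E          0.2583    0.0481    0.4863   0.06082
  solve Keq expr → x = 0.00166; check Q = 0.1677
Then add 0.09547 M of B.
Step 3:
                  B         J         E         C
  I          0.3537    0.0481    0.4863   0.06082
  C       -0.004893 -0.004893   0.00734   0.00734
  E          0.3488   0.04321    0.4937   0.06816
  solve Keq expr → x = 0.002447; check Q = 0.1677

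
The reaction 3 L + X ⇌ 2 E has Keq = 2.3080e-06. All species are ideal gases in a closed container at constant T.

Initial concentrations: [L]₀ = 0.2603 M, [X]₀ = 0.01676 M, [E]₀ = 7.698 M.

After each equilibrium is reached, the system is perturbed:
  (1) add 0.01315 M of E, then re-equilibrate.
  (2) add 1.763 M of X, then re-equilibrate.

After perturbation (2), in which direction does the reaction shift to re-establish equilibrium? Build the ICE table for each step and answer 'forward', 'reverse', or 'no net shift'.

Direction: forward

Q₀ = 2.0047e+05 vs Keq = 2.3080e-06 ⇒ Q>K, reverse
Step 1:
                    L           X           E
  Initial      0.2603     0.01676       7.698
  Change        11.37        3.79       -7.58
  Equil         11.63       3.807      0.1176
  solve Keq expr → x = -3.79; check Q = 2.3080e-06
Then add 0.01315 M of E.
Step 2:
                    L           X           E
  Initial       11.63       3.807      0.1307
  Change      0.01914     0.00638    -0.01276
  Equil         11.65       3.813       0.118
  solve Keq expr → x = -0.00638; check Q = 2.3080e-06
Then add 1.763 M of X.
Step 3:
                    L           X           E
  Initial       11.65       5.576       0.118
  Change     -0.03582    -0.01194     0.02388
  Equil         11.61       5.564      0.1418
  solve Keq expr → x = 0.01194; check Q = 2.3080e-06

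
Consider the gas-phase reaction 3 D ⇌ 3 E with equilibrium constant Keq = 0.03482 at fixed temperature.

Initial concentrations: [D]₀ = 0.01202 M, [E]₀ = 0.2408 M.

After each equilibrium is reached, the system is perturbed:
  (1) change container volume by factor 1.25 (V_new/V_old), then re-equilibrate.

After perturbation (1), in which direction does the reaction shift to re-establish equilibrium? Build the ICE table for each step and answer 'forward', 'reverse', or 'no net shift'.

Direction: no net shift

Q₀ = 8040 vs Keq = 0.03482 ⇒ Q>K, reverse
Step 1:
                   D          E
  I          0.01202     0.2408
  C           0.1786    -0.1786
  E           0.1906    0.06223
  solve Keq expr → x = -0.05952; check Q = 0.03482
Then change container volume by factor 1.25 (V_new/V_old).
Step 2:
                   D          E
  I           0.1525    0.04979
  C                0          0
  E           0.1525    0.04979
  solve Keq expr → x = 0; check Q = 0.03482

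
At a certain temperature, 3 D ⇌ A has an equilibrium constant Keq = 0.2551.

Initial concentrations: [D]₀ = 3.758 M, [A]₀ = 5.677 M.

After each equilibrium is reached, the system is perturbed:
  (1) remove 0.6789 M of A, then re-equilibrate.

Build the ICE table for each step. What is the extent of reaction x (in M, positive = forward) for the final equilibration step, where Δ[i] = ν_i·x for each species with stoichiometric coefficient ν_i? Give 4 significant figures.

Q₀ = 0.107 vs Keq = 0.2551 ⇒ Q<K, forward
Step 1:
                    D           A
  I             3.758       5.677
  C           -0.8967      0.2989
  E             2.861       5.976
  solve Keq expr → x = 0.2989; check Q = 0.2551
Then remove 0.6789 M of A.
Step 2:
                    D           A
  I             2.861       5.297
  C           -0.1066     0.03554
  E             2.755       5.333
  solve Keq expr → x = 0.03554; check Q = 0.2551

x = 0.03554 M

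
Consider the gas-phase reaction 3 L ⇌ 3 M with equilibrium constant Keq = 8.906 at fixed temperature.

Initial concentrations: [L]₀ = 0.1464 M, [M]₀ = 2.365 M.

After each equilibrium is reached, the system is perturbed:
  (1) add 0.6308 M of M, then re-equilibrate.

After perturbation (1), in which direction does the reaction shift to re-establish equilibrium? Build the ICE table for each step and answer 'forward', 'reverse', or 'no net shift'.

Q₀ = 4216 vs Keq = 8.906 ⇒ Q>K, reverse
Step 1:
                   L          M
  Initial     0.1464      2.365
  Change      0.6709    -0.6709
  Equil       0.8173      1.694
  solve Keq expr → x = -0.2236; check Q = 8.906
Then add 0.6308 M of M.
Step 2:
                   L          M
  Initial     0.8173      2.325
  Change      0.2053    -0.2053
  Equil        1.023       2.12
  solve Keq expr → x = -0.06843; check Q = 8.906

Direction: reverse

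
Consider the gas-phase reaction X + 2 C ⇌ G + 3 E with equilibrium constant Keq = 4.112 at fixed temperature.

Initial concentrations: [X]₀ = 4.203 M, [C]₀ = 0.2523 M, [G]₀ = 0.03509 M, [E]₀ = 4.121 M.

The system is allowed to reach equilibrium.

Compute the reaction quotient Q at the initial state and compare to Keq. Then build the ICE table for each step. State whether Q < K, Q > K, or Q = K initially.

Q₀ = 9.179 vs Keq = 4.112 ⇒ Q>K, reverse
Step 1:
                   X          C          G          E
  I            4.203     0.2523    0.03509      4.121
  C          0.01476    0.02952   -0.01476   -0.04428
  E            4.218     0.2818    0.02033      4.077
  solve Keq expr → x = -0.01476; check Q = 4.112

Q₀ = 9.179; Q > K (proceeds reverse)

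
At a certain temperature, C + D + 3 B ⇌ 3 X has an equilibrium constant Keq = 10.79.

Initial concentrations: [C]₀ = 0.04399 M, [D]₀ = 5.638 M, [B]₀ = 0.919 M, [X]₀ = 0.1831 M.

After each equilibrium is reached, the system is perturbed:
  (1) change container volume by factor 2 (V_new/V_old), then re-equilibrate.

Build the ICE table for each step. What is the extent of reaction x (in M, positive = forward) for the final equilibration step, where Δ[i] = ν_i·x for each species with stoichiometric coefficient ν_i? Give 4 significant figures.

Q₀ = 0.03189 vs Keq = 10.79 ⇒ Q<K, forward
Step 1:
                  C         D         B         X
  Initial   0.04399     5.638     0.919    0.1831
  Change   -0.04297  -0.04297   -0.1289    0.1289
  Equil     0.00102     5.595    0.7901     0.312
  solve Keq expr → x = 0.04297; check Q = 10.79
Then change container volume by factor 2 (V_new/V_old).
Step 2:
                  C         D         B         X
  Initial 5.1006e-04     2.798     0.395     0.156
  Change   0.001322  0.001322  0.003966 -0.003966
  Equil    0.001832     2.799     0.399     0.152
  solve Keq expr → x = -0.001322; check Q = 10.79

x = -0.001322 M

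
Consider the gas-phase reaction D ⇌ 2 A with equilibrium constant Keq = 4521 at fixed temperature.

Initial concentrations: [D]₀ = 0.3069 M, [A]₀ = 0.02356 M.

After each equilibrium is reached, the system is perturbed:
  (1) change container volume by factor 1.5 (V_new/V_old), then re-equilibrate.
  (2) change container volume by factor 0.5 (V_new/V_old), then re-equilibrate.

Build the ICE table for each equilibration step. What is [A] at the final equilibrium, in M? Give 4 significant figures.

[A]_eq = 0.8495 M

Q₀ = 0.001809 vs Keq = 4521 ⇒ Q<K, forward
Step 1:
                   D          A
  I           0.3069    0.02356
  C          -0.3068     0.6136
  E       8.9803e-05     0.6372
  solve Keq expr → x = 0.3068; check Q = 4521
Then change container volume by factor 1.5 (V_new/V_old).
Step 2:
                   D          A
  I       5.9869e-05     0.4248
  C       -1.9949e-05 3.9897e-05
  E       3.9920e-05     0.4248
  solve Keq expr → x = 1.9949e-05; check Q = 4521
Then change container volume by factor 0.5 (V_new/V_old).
Step 3:
                   D          A
  I       7.9840e-05     0.8497
  C       7.9780e-05 -1.5956e-04
  E       1.5962e-04     0.8495
  solve Keq expr → x = -7.9780e-05; check Q = 4521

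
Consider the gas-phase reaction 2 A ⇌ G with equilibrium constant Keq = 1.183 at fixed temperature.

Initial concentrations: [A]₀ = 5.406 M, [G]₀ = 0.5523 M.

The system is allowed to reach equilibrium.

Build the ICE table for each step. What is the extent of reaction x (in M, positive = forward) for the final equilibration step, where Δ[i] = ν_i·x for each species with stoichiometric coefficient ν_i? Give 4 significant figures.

Q₀ = 0.0189 vs Keq = 1.183 ⇒ Q<K, forward
Step 1:
                    A           G
  I             5.406      0.5523
  C            -3.945       1.973
  E             1.461       2.525
  solve Keq expr → x = 1.973; check Q = 1.183

x = 1.973 M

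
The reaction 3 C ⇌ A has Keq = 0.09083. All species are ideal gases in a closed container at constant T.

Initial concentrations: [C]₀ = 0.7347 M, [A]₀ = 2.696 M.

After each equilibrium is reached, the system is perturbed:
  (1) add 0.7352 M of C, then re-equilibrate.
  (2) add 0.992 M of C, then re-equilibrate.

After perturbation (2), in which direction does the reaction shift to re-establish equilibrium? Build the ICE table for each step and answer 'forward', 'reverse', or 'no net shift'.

Direction: forward

Q₀ = 6.798 vs Keq = 0.09083 ⇒ Q>K, reverse
Step 1:
                  C         A
  I          0.7347     2.696
  C           2.071   -0.6903
  E           2.806     2.006
  solve Keq expr → x = -0.6903; check Q = 0.09083
Then add 0.7352 M of C.
Step 2:
                  C         A
  I           3.541     2.006
  C         -0.6392    0.2131
  E           2.902     2.219
  solve Keq expr → x = 0.2131; check Q = 0.09083
Then add 0.992 M of C.
Step 3:
                  C         A
  I           3.894     2.219
  C         -0.8706    0.2902
  E           3.023     2.509
  solve Keq expr → x = 0.2902; check Q = 0.09083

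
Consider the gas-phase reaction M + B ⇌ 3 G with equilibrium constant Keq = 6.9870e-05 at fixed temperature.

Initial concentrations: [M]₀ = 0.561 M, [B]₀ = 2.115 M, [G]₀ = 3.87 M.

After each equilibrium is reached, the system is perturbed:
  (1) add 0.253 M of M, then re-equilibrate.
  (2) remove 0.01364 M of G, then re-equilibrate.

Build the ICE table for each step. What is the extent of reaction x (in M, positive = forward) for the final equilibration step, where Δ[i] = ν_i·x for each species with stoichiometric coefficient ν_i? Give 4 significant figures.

Q₀ = 48.85 vs Keq = 6.9870e-05 ⇒ Q>K, reverse
Step 1:
                  M         B         G
  Initial     0.561     2.115      3.87
  Change      1.265     1.265    -3.794
  Equil       1.826      3.38   0.07555
  solve Keq expr → x = -1.265; check Q = 6.9870e-05
Then add 0.253 M of M.
Step 2:
                  M         B         G
  Initial     2.079      3.38   0.07555
  Change  -0.001106 -0.001106  0.003317
  Equil       2.078     3.379   0.07886
  solve Keq expr → x = 0.001106; check Q = 6.9870e-05
Then remove 0.01364 M of G.
Step 3:
                  M         B         G
  Initial     2.078     3.379   0.06522
  Change  -0.004516 -0.004516   0.01355
  Equil       2.073     3.374   0.07877
  solve Keq expr → x = 0.004516; check Q = 6.9870e-05

x = 0.004516 M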